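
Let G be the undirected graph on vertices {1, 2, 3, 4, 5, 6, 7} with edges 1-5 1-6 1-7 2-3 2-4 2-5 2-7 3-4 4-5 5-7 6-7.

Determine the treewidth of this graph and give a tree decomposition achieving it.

Every bag has size at most 3, so the width is 3 − 1 = 2 and tw(G) ≤ 2. For the lower bound, the 3 vertices {1, 5, 7} are pairwise adjacent, and any tree decomposition puts a clique entirely inside one bag — forcing width ≥ 2. The upper and lower bounds meet at 2, so that is the treewidth.

Treewidth 2.
One optimal decomposition is:
Bags: B1 = {1, 5, 7}  B2 = {2, 5, 7}  B3 = {2, 4, 5}  B4 = {2, 3, 4}  B5 = {1, 6, 7}
Tree: B1–B2, B2–B3, B3–B4, B1–B5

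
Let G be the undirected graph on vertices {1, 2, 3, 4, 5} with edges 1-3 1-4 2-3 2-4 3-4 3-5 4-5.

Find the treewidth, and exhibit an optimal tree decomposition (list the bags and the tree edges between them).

Treewidth 2.
One such decomposition:
Bags: B1 = {3, 4, 5}  B2 = {2, 3, 4}  B3 = {1, 3, 4}
Tree: B1–B2, B2–B3

Each bag holds 3 vertices, so the decomposition has width 2, which upper-bounds the treewidth. For the lower bound, the 3 vertices {1, 3, 4} are pairwise adjacent, and any tree decomposition puts a clique entirely inside one bag — forcing width ≥ 2. Combining the bounds, tw(G) = 2.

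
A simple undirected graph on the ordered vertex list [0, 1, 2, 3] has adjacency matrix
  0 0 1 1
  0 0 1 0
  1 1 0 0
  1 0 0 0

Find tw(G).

1

A width-1 tree decomposition is:
Bags: B1 = {0, 2}  B2 = {1, 2}  B3 = {0, 3}
Tree: B1–B2, B1–B3
Each bag holds 2 vertices, so the decomposition has width 1, which upper-bounds the treewidth. Since G has at least one edge (e.g. 0–2), it is not an edgeless graph, so tw(G) ≥ 1. Combining the bounds, tw(G) = 1.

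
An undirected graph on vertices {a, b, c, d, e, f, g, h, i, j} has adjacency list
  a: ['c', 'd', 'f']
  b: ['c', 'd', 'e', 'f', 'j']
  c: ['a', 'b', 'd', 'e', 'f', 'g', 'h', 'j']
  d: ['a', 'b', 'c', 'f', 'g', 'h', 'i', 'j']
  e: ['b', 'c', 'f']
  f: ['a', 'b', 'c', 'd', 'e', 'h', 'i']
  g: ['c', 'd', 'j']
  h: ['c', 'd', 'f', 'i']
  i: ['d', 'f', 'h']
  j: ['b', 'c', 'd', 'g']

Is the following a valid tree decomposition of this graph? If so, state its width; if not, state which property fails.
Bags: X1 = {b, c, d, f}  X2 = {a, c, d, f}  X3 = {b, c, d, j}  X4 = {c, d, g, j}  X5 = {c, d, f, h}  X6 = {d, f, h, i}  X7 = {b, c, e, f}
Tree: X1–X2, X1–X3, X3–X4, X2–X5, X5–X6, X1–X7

Yes; width 3.

Vertex coverage: the bags together contain {a, b, c, d, e, f, g, h, i, j}, the full vertex set. Edge coverage: each edge of G has both endpoints in at least one bag. Running intersection: for every vertex, the bags containing it form a connected subtree. All three properties hold, so this is a valid tree decomposition of width max|bag| − 1 = 3, and hence tw(G) ≤ 3.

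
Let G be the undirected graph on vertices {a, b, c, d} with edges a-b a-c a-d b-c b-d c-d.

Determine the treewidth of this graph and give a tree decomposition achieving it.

Treewidth 3.
One such decomposition:
Bags: B1 = {a, b, c, d}
Tree: (single bag)

With just one bag of size 4, the width is 4 − 1 = 3, so tw(G) ≤ 3. For the lower bound, the 4 vertices {a, b, c, d} are pairwise adjacent, and any tree decomposition puts a clique entirely inside one bag — forcing width ≥ 3. Therefore the treewidth is 3.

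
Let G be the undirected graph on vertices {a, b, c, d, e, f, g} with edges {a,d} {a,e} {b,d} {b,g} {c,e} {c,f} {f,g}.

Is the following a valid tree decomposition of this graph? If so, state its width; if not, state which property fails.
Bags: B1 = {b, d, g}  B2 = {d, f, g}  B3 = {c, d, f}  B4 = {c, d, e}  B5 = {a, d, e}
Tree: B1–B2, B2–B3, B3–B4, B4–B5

Checking the three conditions: (i) the bags cover all of {a, b, c, d, e, f, g}; (ii) for each edge, some bag contains both endpoints; (iii) the bags containing any fixed vertex form a subtree. All hold, so the decomposition is valid with width 3 − 1 = 2.

Yes; width 2.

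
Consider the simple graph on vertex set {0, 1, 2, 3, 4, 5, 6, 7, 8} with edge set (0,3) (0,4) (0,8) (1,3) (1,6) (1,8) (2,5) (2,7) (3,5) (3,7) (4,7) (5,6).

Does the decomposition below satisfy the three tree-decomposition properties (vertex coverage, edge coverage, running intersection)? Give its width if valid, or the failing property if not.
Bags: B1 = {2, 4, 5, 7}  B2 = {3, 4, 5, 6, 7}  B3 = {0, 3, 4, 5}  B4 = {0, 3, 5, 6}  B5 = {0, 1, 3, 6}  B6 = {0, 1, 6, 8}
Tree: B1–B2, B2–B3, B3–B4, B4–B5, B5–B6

No — bags containing vertex 6 are not connected in the tree.

A tree decomposition must satisfy three properties: every vertex lies in some bag; for every edge, both endpoints lie together in some bag; and for every vertex, the bags containing it form a connected subtree. Here bags containing vertex 6 are not connected in the tree, so the decomposition is invalid.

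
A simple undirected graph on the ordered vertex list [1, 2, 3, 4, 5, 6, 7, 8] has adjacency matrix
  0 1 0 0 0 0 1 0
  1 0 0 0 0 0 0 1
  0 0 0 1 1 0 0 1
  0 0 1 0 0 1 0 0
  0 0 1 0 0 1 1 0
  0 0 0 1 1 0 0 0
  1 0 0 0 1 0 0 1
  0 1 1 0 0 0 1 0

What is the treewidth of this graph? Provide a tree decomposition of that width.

Treewidth 2.
One such decomposition:
Bags: B1 = {4, 5, 6}  B2 = {3, 4, 5}  B3 = {3, 5, 7}  B4 = {3, 7, 8}  B5 = {1, 7, 8}  B6 = {1, 2, 8}
Tree: B1–B2, B2–B3, B3–B4, B4–B5, B5–B6

Each bag holds 3 vertices, so the decomposition has width 2, which upper-bounds the treewidth. Since 6–4–3–5–6 is a cycle in G, G is not acyclic. Forests are exactly the graphs of treewidth ≤ 1, so tw(G) ≥ 2. The upper and lower bounds meet at 2, so that is the treewidth.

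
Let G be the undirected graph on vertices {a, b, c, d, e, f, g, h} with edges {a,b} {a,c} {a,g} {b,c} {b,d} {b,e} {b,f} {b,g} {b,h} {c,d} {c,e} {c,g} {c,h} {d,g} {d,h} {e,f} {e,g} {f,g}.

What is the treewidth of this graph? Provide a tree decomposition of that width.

Treewidth 3.
One optimal decomposition is:
Bags: B1 = {b, c, d, g}  B2 = {b, c, e, g}  B3 = {a, b, c, g}  B4 = {b, c, d, h}  B5 = {b, e, f, g}
Tree: B1–B2, B1–B3, B1–B4, B2–B5

Every bag has size at most 4, so the width is 4 − 1 = 3 and tw(G) ≤ 3. For the lower bound, the 4 vertices {b, c, d, g} are pairwise adjacent, and any tree decomposition puts a clique entirely inside one bag — forcing width ≥ 3. Therefore the treewidth is 3.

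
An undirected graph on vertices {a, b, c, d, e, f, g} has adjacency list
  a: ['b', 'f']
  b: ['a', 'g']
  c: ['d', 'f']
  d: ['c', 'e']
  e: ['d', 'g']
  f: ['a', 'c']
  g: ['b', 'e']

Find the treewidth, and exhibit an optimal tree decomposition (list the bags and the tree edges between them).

Treewidth 2.
Bags: B1 = {b, e, g}  B2 = {b, d, e}  B3 = {b, c, d}  B4 = {b, c, f}  B5 = {a, b, f}
Tree: B1–B2, B2–B3, B3–B4, B4–B5

The largest bag has 3 vertices, giving width 2; this decomposition certifies tw(G) ≤ 2. Since b–g–e–d–c–f–a–b is a cycle in G, G is not acyclic. Forests are exactly the graphs of treewidth ≤ 1, so tw(G) ≥ 2. Combining the bounds, tw(G) = 2.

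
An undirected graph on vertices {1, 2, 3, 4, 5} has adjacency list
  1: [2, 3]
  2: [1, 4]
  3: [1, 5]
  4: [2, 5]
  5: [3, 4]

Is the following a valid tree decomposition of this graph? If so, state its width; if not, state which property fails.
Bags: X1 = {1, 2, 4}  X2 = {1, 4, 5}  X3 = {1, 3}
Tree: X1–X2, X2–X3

No — edge (5,3) lies in no bag.

A tree decomposition must satisfy three properties: every vertex lies in some bag; for every edge, both endpoints lie together in some bag; and for every vertex, the bags containing it form a connected subtree. Here edge (5,3) lies in no bag, so the decomposition is invalid.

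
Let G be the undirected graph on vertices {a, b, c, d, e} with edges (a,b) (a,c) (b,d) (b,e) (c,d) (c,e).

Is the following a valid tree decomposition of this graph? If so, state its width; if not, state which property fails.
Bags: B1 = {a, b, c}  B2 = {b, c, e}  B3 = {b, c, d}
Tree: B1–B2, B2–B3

Checking the three conditions: (i) the bags cover all of {a, b, c, d, e}; (ii) for each edge, some bag contains both endpoints; (iii) the bags containing any fixed vertex form a subtree. All hold, so the decomposition is valid with width 3 − 1 = 2.

Yes; width 2.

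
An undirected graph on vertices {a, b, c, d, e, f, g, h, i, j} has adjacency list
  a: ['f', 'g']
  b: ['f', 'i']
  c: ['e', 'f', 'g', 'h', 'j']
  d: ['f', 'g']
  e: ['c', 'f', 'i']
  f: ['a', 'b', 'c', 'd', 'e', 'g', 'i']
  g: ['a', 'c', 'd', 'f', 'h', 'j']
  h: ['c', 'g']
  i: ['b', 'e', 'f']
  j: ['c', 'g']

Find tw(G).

A width-2 tree decomposition is:
Bags: B1 = {c, g, h}  B2 = {c, g, j}  B3 = {c, f, g}  B4 = {c, e, f}  B5 = {e, f, i}  B6 = {b, f, i}  B7 = {d, f, g}  B8 = {a, f, g}
Tree: B1–B2, B1–B3, B3–B4, B4–B5, B5–B6, B3–B7, B7–B8
The largest bag has 3 vertices, giving width 2; this decomposition certifies tw(G) ≤ 2. On the other hand G contains the 3-clique {c, g, j}. A clique must lie in a single bag of any decomposition, so no decomposition can have width below 2. The upper and lower bounds meet at 2, so that is the treewidth.

2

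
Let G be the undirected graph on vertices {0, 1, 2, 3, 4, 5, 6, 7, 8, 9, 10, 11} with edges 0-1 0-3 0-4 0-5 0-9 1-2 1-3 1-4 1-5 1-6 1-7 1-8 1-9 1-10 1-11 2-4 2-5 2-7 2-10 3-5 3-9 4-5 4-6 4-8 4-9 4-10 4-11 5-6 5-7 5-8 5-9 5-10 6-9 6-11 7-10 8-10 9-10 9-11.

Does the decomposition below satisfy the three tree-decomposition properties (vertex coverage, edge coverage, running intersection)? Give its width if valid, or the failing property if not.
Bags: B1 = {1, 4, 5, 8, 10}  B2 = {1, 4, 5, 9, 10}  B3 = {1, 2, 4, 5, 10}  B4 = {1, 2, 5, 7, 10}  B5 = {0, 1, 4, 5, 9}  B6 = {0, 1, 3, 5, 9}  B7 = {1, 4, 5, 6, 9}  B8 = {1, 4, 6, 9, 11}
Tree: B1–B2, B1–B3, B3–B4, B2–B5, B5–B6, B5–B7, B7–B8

Every vertex of G appears in some bag (union = {0, 1, 2, 3, 4, 5, 6, 7, 8, 9, 10, 11}); every edge is covered by a bag; and for each vertex v the set of bags containing v is connected in the bag tree. The decomposition is therefore valid. The largest bag has 5 vertices, so the width is 4.

Yes; width 4.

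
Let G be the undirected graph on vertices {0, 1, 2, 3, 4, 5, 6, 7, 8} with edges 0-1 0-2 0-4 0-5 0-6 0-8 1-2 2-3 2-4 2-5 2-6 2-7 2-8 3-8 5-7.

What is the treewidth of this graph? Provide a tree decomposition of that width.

Every bag has size at most 3, so the width is 3 − 1 = 2 and tw(G) ≤ 2. Conversely, {0, 1, 2} is a clique of size 3, and the vertices of any clique must share a bag in every tree decomposition; so some bag has ≥ 3 vertices and tw(G) ≥ 2. Therefore the treewidth is 2.

Treewidth 2.
One optimal decomposition is:
Bags: B1 = {0, 2, 6}  B2 = {0, 2, 5}  B3 = {0, 2, 8}  B4 = {0, 1, 2}  B5 = {2, 5, 7}  B6 = {2, 3, 8}  B7 = {0, 2, 4}
Tree: B1–B2, B2–B3, B3–B4, B2–B5, B3–B6, B4–B7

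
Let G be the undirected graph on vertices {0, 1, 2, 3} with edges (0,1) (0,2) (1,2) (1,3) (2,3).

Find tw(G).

A width-2 tree decomposition is:
Bags: B1 = {1, 2, 3}  B2 = {0, 1, 2}
Tree: B1–B2
Each bag holds 3 vertices, so the decomposition has width 2, which upper-bounds the treewidth. For the lower bound, the 3 vertices {0, 1, 2} are pairwise adjacent, and any tree decomposition puts a clique entirely inside one bag — forcing width ≥ 2. Therefore the treewidth is 2.

2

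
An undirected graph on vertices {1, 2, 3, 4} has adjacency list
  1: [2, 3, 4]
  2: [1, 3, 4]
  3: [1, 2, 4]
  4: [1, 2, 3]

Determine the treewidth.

A width-3 tree decomposition is:
Bags: B1 = {1, 2, 3, 4}
Tree: (single bag)
A single bag containing all 4 vertices is trivially a valid decomposition of width 3. On the other hand G contains the 4-clique {1, 2, 3, 4}. A clique must lie in a single bag of any decomposition, so no decomposition can have width below 3. Hence tw(G) = 3 exactly.

3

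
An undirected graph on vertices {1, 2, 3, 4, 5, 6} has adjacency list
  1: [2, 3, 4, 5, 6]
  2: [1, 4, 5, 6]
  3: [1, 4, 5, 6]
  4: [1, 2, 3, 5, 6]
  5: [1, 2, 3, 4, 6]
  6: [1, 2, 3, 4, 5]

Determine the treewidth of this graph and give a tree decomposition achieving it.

Treewidth 4.
One such decomposition:
Bags: B1 = {1, 2, 4, 5, 6}  B2 = {1, 3, 4, 5, 6}
Tree: B1–B2

Every bag has size at most 5, so the width is 5 − 1 = 4 and tw(G) ≤ 4. Conversely, {1, 2, 4, 5, 6} is a clique of size 5, and the vertices of any clique must share a bag in every tree decomposition; so some bag has ≥ 5 vertices and tw(G) ≥ 4. Therefore the treewidth is 4.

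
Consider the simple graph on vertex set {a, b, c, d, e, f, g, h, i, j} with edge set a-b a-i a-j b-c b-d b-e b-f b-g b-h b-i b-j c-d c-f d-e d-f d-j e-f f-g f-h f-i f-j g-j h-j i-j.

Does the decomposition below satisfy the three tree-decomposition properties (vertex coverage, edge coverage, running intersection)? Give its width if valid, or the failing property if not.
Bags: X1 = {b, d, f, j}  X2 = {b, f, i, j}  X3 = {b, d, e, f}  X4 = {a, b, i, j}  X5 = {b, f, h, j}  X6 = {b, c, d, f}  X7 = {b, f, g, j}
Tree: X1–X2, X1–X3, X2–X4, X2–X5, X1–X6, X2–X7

Yes; width 3.

Every vertex of G appears in some bag (union = {a, b, c, d, e, f, g, h, i, j}); every edge is covered by a bag; and for each vertex v the set of bags containing v is connected in the bag tree. The decomposition is therefore valid. The largest bag has 4 vertices, so the width is 3.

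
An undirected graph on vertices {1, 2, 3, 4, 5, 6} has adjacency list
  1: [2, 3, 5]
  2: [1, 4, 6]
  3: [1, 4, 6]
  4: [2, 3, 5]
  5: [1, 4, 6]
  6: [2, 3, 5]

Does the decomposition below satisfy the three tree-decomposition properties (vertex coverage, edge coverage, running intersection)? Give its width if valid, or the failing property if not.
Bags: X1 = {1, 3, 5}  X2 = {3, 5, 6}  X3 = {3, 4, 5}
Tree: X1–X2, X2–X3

No — vertex 2 appears in no bag.

A tree decomposition must satisfy three properties: every vertex lies in some bag; for every edge, both endpoints lie together in some bag; and for every vertex, the bags containing it form a connected subtree. Here vertex 2 appears in no bag, so the decomposition is invalid.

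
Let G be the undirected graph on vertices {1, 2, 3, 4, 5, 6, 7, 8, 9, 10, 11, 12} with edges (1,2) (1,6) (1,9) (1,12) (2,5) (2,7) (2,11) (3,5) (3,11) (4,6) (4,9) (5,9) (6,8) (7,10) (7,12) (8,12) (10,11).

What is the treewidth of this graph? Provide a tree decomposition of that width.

Treewidth 3.
Bags: B1 = {3, 5, 10, 11}  B2 = {2, 5, 10, 11}  B3 = {2, 5, 7, 10}  B4 = {2, 5, 7, 9}  B5 = {1, 2, 7, 9}  B6 = {1, 7, 9, 12}  B7 = {1, 4, 9, 12}  B8 = {1, 4, 6, 12}  B9 = {4, 6, 8, 12}
Tree: B1–B2, B2–B3, B3–B4, B4–B5, B5–B6, B6–B7, B7–B8, B8–B9

Every bag has size at most 4, so the width is 4 − 1 = 3 and tw(G) ≤ 3. For the lower bound: the 4 vertex sets {3,10,11}, {5}, {2}, {1,7,9,12} are disjoint, each induces a connected subgraph, and every pair is joined by at least one edge of G. Contracting each set to a single vertex therefore yields K_{4} as a minor, and since treewidth is minor-monotone, tw(G) ≥ tw(K_{4}) = 3. Hence tw(G) = 3 exactly.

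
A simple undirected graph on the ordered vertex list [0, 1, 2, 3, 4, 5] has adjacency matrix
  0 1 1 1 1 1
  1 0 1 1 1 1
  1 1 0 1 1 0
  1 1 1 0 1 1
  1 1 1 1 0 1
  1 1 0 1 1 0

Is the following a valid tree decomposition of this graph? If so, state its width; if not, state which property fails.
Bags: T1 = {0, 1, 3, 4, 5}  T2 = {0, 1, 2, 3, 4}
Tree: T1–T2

Vertex coverage: the bags together contain {0, 1, 2, 3, 4, 5}, the full vertex set. Edge coverage: each edge of G has both endpoints in at least one bag. Running intersection: for every vertex, the bags containing it form a connected subtree. All three properties hold, so this is a valid tree decomposition of width max|bag| − 1 = 4, and hence tw(G) ≤ 4.

Yes; width 4.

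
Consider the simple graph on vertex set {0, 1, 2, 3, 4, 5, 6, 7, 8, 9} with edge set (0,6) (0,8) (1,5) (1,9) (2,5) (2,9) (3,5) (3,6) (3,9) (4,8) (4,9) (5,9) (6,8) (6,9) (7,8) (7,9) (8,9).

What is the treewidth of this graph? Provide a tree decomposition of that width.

The largest bag has 3 vertices, giving width 2; this decomposition certifies tw(G) ≤ 2. For the lower bound, the 3 vertices {0, 6, 8} are pairwise adjacent, and any tree decomposition puts a clique entirely inside one bag — forcing width ≥ 2. Combining the bounds, tw(G) = 2.

Treewidth 2.
Bags: B1 = {3, 6, 9}  B2 = {3, 5, 9}  B3 = {6, 8, 9}  B4 = {2, 5, 9}  B5 = {1, 5, 9}  B6 = {0, 6, 8}  B7 = {7, 8, 9}  B8 = {4, 8, 9}
Tree: B1–B2, B1–B3, B2–B4, B4–B5, B3–B6, B3–B7, B3–B8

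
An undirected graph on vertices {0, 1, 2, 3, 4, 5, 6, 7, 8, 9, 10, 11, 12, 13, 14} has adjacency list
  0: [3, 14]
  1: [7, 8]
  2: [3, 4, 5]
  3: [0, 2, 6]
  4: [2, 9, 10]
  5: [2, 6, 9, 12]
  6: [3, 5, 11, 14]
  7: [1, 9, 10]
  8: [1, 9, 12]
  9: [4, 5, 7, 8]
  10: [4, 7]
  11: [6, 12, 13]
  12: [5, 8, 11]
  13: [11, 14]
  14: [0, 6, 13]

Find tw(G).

3

A width-3 tree decomposition is:
Bags: B1 = {1, 4, 7, 10}  B2 = {1, 4, 7, 9}  B3 = {1, 4, 8, 9}  B4 = {2, 4, 8, 9}  B5 = {2, 5, 8, 9}  B6 = {2, 5, 8, 12}  B7 = {2, 3, 5, 12}  B8 = {3, 5, 6, 12}  B9 = {3, 6, 11, 12}  B10 = {0, 3, 6, 11}  B11 = {0, 6, 11, 14}  B12 = {0, 11, 13, 14}
Tree: B1–B2, B2–B3, B3–B4, B4–B5, B5–B6, B6–B7, B7–B8, B8–B9, B9–B10, B10–B11, B11–B12
The largest bag has 4 vertices, giving width 3; this decomposition certifies tw(G) ≤ 3. For the lower bound: the 4 vertex sets {1,7,10}, {4}, {9}, {2,5,8,12} are disjoint, each induces a connected subgraph, and every pair is joined by at least one edge of G. Contracting each set to a single vertex therefore yields K_{4} as a minor, and since treewidth is minor-monotone, tw(G) ≥ tw(K_{4}) = 3. Hence tw(G) = 3 exactly.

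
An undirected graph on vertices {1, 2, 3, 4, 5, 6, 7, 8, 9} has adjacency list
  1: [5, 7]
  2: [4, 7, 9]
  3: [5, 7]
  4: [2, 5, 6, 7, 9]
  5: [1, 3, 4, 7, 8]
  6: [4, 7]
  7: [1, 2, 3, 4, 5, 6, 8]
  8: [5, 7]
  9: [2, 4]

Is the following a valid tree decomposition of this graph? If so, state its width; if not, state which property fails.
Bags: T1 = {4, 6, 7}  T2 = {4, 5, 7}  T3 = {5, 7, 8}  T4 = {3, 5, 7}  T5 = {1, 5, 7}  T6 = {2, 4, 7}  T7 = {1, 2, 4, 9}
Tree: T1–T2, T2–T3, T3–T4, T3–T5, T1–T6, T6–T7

No — bags containing vertex 1 are not connected in the tree.

A tree decomposition must satisfy three properties: every vertex lies in some bag; for every edge, both endpoints lie together in some bag; and for every vertex, the bags containing it form a connected subtree. Here bags containing vertex 1 are not connected in the tree, so the decomposition is invalid.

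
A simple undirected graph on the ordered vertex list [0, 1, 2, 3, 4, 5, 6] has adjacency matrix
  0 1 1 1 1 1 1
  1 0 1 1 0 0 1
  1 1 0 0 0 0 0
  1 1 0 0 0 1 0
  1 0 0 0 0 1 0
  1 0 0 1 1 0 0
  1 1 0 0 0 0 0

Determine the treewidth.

2

A width-2 tree decomposition is:
Bags: B1 = {0, 1, 6}  B2 = {0, 1, 2}  B3 = {0, 1, 3}  B4 = {0, 3, 5}  B5 = {0, 4, 5}
Tree: B1–B2, B1–B3, B3–B4, B4–B5
The largest bag has 3 vertices, giving width 2; this decomposition certifies tw(G) ≤ 2. Conversely, {0, 1, 2} is a clique of size 3, and the vertices of any clique must share a bag in every tree decomposition; so some bag has ≥ 3 vertices and tw(G) ≥ 2. The upper and lower bounds meet at 2, so that is the treewidth.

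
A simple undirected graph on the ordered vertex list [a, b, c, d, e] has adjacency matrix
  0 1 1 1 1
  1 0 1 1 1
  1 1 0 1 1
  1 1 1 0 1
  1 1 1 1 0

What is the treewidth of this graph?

A width-4 tree decomposition is:
Bags: B1 = {a, b, c, d, e}
Tree: (single bag)
A single bag containing all 5 vertices is trivially a valid decomposition of width 4. For the lower bound, the 5 vertices {a, b, c, d, e} are pairwise adjacent, and any tree decomposition puts a clique entirely inside one bag — forcing width ≥ 4. Therefore the treewidth is 4.

4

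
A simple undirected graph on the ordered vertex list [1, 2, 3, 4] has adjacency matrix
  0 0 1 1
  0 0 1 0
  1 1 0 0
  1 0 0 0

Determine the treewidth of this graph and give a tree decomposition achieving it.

The largest bag has 2 vertices, giving width 1; this decomposition certifies tw(G) ≤ 1. Since G has at least one edge (e.g. 4–1), it is not an edgeless graph, so tw(G) ≥ 1. Combining the bounds, tw(G) = 1.

Treewidth 1.
One such decomposition:
Bags: B1 = {1, 4}  B2 = {1, 3}  B3 = {2, 3}
Tree: B1–B2, B2–B3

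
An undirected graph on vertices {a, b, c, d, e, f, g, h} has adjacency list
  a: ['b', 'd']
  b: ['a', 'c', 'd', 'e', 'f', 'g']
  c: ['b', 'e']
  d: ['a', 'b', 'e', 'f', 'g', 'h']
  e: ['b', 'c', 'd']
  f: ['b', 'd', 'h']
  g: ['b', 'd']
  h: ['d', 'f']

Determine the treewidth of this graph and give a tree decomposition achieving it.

Every bag has size at most 3, so the width is 3 − 1 = 2 and tw(G) ≤ 2. For the lower bound, the 3 vertices {d, f, h} are pairwise adjacent, and any tree decomposition puts a clique entirely inside one bag — forcing width ≥ 2. Combining the bounds, tw(G) = 2.

Treewidth 2.
One optimal decomposition is:
Bags: B1 = {b, d, f}  B2 = {b, d, e}  B3 = {d, f, h}  B4 = {b, c, e}  B5 = {b, d, g}  B6 = {a, b, d}
Tree: B1–B2, B1–B3, B2–B4, B2–B5, B5–B6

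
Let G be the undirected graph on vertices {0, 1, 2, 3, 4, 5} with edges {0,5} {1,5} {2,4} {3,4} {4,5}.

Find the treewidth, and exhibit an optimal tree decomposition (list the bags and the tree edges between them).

Treewidth 1.
One such decomposition:
Bags: B1 = {2, 4}  B2 = {4, 5}  B3 = {0, 5}  B4 = {1, 5}  B5 = {3, 4}
Tree: B1–B2, B2–B3, B3–B4, B2–B5

The largest bag has 2 vertices, giving width 1; this decomposition certifies tw(G) ≤ 1. Since G has at least one edge (e.g. 2–4), it is not an edgeless graph, so tw(G) ≥ 1. Combining the bounds, tw(G) = 1.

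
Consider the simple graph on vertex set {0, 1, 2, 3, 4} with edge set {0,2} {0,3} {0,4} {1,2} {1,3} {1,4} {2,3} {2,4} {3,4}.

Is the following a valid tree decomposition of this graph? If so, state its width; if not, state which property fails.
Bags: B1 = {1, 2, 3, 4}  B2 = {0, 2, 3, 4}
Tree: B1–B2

Checking the three conditions: (i) the bags cover all of {0, 1, 2, 3, 4}; (ii) for each edge, some bag contains both endpoints; (iii) the bags containing any fixed vertex form a subtree. All hold, so the decomposition is valid with width 4 − 1 = 3.

Yes; width 3.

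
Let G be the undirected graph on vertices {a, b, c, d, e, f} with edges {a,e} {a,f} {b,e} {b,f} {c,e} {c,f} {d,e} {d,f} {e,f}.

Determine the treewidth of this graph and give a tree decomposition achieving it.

Each bag holds 3 vertices, so the decomposition has width 2, which upper-bounds the treewidth. For the lower bound, the 3 vertices {d, e, f} are pairwise adjacent, and any tree decomposition puts a clique entirely inside one bag — forcing width ≥ 2. The upper and lower bounds meet at 2, so that is the treewidth.

Treewidth 2.
Bags: B1 = {a, e, f}  B2 = {d, e, f}  B3 = {c, e, f}  B4 = {b, e, f}
Tree: B1–B2, B1–B3, B2–B4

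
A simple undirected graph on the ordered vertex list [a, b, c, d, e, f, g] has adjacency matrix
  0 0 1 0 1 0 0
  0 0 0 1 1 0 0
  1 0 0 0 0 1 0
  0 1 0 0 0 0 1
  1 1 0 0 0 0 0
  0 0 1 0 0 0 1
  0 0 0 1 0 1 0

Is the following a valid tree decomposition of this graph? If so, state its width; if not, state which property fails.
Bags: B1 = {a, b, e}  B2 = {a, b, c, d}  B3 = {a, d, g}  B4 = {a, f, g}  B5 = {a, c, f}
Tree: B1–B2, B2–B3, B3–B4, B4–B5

No — bags containing vertex c are not connected in the tree.

A tree decomposition must satisfy three properties: every vertex lies in some bag; for every edge, both endpoints lie together in some bag; and for every vertex, the bags containing it form a connected subtree. Here bags containing vertex c are not connected in the tree, so the decomposition is invalid.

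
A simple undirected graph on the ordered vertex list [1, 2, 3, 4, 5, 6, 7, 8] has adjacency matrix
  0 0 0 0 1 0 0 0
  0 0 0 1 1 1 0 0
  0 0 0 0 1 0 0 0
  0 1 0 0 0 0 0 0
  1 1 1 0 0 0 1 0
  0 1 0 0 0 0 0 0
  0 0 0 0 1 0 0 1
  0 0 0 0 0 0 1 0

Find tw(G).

1

A width-1 tree decomposition is:
Bags: B1 = {2, 5}  B2 = {5, 7}  B3 = {1, 5}  B4 = {3, 5}  B5 = {7, 8}  B6 = {2, 4}  B7 = {2, 6}
Tree: B1–B2, B2–B3, B1–B4, B2–B5, B1–B6, B6–B7
Every bag has size at most 2, so the width is 2 − 1 = 1 and tw(G) ≤ 1. Any graph with an edge has treewidth ≥ 1, and G has the edge 2–5. Hence tw(G) = 1 exactly.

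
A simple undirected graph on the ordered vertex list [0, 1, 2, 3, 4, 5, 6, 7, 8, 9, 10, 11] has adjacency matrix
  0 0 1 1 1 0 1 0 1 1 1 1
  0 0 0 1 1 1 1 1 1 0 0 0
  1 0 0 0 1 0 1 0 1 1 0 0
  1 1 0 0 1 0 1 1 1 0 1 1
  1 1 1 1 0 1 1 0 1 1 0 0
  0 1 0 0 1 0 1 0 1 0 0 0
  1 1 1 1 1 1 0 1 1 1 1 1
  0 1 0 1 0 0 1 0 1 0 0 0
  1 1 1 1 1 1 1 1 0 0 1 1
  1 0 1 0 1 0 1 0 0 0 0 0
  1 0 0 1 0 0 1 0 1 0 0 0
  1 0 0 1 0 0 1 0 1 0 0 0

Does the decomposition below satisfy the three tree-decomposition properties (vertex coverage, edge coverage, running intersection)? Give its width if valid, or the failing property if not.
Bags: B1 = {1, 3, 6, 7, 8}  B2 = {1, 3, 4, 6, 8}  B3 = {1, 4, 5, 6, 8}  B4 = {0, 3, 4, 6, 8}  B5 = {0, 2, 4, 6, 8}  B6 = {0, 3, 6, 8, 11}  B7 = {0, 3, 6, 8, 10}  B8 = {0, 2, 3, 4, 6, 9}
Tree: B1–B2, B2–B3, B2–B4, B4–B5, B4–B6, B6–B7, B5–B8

No — bags containing vertex 3 are not connected in the tree.

A tree decomposition must satisfy three properties: every vertex lies in some bag; for every edge, both endpoints lie together in some bag; and for every vertex, the bags containing it form a connected subtree. Here bags containing vertex 3 are not connected in the tree, so the decomposition is invalid.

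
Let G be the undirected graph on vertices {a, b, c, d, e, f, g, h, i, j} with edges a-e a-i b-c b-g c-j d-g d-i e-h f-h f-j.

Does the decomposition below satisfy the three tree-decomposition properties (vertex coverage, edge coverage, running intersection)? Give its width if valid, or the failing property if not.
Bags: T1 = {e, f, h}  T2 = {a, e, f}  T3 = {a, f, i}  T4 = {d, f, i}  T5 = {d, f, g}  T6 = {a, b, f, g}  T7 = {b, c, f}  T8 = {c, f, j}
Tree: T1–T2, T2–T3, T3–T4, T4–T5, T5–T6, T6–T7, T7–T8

A tree decomposition must satisfy three properties: every vertex lies in some bag; for every edge, both endpoints lie together in some bag; and for every vertex, the bags containing it form a connected subtree. Here bags containing vertex a are not connected in the tree, so the decomposition is invalid.

No — bags containing vertex a are not connected in the tree.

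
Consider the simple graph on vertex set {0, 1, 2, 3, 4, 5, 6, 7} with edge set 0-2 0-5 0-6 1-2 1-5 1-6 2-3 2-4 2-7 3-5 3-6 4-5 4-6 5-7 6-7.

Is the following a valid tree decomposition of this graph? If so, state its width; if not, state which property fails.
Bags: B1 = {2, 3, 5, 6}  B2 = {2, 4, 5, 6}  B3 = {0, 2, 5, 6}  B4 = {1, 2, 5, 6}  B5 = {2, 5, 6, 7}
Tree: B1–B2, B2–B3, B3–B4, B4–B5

Checking the three conditions: (i) the bags cover all of {0, 1, 2, 3, 4, 5, 6, 7}; (ii) for each edge, some bag contains both endpoints; (iii) the bags containing any fixed vertex form a subtree. All hold, so the decomposition is valid with width 4 − 1 = 3.

Yes; width 3.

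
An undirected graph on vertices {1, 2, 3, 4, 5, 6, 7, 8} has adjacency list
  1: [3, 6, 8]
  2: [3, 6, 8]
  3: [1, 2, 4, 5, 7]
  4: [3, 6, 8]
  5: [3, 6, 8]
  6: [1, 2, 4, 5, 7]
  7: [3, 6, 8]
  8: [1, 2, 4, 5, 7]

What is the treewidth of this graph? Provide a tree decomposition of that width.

Treewidth 3.
One such decomposition:
Bags: B1 = {2, 3, 6, 8}  B2 = {1, 3, 6, 8}  B3 = {3, 5, 6, 8}  B4 = {3, 4, 6, 8}  B5 = {3, 6, 7, 8}
Tree: B1–B2, B2–B3, B3–B4, B4–B5

Each bag holds 4 vertices, so the decomposition has width 3, which upper-bounds the treewidth. For the lower bound: the 4 vertex sets {2,3}, {1,8}, {6}, {5} are disjoint, each induces a connected subgraph, and every pair is joined by at least one edge of G. Contracting each set to a single vertex therefore yields K_{4} as a minor, and since treewidth is minor-monotone, tw(G) ≥ tw(K_{4}) = 3. The upper and lower bounds meet at 3, so that is the treewidth.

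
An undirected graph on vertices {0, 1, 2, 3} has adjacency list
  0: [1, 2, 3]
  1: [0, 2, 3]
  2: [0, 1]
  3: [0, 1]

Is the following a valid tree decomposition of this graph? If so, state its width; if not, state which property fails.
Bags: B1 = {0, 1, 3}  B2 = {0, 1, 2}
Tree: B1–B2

Yes; width 2.

Checking the three conditions: (i) the bags cover all of {0, 1, 2, 3}; (ii) for each edge, some bag contains both endpoints; (iii) the bags containing any fixed vertex form a subtree. All hold, so the decomposition is valid with width 3 − 1 = 2.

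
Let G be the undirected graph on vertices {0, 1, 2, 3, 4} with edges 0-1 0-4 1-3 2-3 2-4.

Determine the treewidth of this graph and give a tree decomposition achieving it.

The largest bag has 3 vertices, giving width 2; this decomposition certifies tw(G) ≤ 2. The edges 1–3–2–4–0–1 form a cycle, so G is not a tree and its treewidth is at least 2. The upper and lower bounds meet at 2, so that is the treewidth.

Treewidth 2.
One optimal decomposition is:
Bags: B1 = {1, 2, 3}  B2 = {1, 2, 4}  B3 = {0, 1, 4}
Tree: B1–B2, B2–B3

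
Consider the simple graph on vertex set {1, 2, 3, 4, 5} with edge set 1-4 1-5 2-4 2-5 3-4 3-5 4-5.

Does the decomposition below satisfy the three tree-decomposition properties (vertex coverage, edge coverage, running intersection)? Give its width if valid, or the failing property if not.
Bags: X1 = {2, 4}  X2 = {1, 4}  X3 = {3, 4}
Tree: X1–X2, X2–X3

No — vertex 5 appears in no bag.

A tree decomposition must satisfy three properties: every vertex lies in some bag; for every edge, both endpoints lie together in some bag; and for every vertex, the bags containing it form a connected subtree. Here vertex 5 appears in no bag, so the decomposition is invalid.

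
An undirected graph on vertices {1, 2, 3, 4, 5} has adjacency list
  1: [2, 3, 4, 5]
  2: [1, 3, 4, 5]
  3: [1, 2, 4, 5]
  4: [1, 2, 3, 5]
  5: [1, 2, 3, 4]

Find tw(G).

A width-4 tree decomposition is:
Bags: B1 = {1, 2, 3, 4, 5}
Tree: (single bag)
With just one bag of size 5, the width is 5 − 1 = 4, so tw(G) ≤ 4. For the lower bound, the 5 vertices {1, 2, 3, 4, 5} are pairwise adjacent, and any tree decomposition puts a clique entirely inside one bag — forcing width ≥ 4. Therefore the treewidth is 4.

4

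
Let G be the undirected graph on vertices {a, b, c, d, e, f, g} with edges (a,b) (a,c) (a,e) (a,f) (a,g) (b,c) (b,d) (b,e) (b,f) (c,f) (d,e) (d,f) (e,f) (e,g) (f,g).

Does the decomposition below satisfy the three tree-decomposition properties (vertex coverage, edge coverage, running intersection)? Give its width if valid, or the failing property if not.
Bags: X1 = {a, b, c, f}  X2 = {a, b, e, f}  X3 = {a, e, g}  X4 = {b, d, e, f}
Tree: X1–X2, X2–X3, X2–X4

A tree decomposition must satisfy three properties: every vertex lies in some bag; for every edge, both endpoints lie together in some bag; and for every vertex, the bags containing it form a connected subtree. Here edge (f,g) lies in no bag, so the decomposition is invalid.

No — edge (f,g) lies in no bag.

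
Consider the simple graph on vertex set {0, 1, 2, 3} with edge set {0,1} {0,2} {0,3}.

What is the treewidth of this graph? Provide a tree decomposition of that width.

Treewidth 1.
One such decomposition:
Bags: B1 = {0, 3}  B2 = {0, 2}  B3 = {0, 1}
Tree: B1–B2, B2–B3

The largest bag has 2 vertices, giving width 1; this decomposition certifies tw(G) ≤ 1. G has an edge, so its treewidth is at least 1. Combining the bounds, tw(G) = 1.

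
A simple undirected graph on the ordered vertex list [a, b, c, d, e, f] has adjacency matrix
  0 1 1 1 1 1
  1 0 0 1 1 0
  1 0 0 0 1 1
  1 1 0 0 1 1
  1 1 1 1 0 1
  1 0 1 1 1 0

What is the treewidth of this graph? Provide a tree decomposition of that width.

Treewidth 3.
One such decomposition:
Bags: B1 = {a, d, e, f}  B2 = {a, b, d, e}  B3 = {a, c, e, f}
Tree: B1–B2, B1–B3

Every bag has size at most 4, so the width is 4 − 1 = 3 and tw(G) ≤ 3. On the other hand G contains the 4-clique {a, d, e, f}. A clique must lie in a single bag of any decomposition, so no decomposition can have width below 3. The upper and lower bounds meet at 3, so that is the treewidth.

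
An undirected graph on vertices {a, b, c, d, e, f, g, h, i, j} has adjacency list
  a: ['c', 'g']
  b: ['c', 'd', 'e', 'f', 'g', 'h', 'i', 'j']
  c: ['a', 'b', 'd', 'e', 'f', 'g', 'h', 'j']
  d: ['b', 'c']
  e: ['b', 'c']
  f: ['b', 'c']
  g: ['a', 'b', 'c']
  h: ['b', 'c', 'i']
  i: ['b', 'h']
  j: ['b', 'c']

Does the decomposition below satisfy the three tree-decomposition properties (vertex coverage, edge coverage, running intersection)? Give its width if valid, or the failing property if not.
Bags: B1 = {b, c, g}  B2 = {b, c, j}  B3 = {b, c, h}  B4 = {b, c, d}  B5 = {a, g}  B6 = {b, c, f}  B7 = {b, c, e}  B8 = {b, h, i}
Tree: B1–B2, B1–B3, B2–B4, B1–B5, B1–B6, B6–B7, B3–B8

No — edge (c,a) lies in no bag.

A tree decomposition must satisfy three properties: every vertex lies in some bag; for every edge, both endpoints lie together in some bag; and for every vertex, the bags containing it form a connected subtree. Here edge (c,a) lies in no bag, so the decomposition is invalid.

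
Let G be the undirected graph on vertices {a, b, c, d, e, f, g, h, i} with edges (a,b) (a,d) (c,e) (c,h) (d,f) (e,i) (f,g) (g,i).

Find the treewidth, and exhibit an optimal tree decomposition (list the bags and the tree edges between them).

Each bag holds 2 vertices, so the decomposition has width 1, which upper-bounds the treewidth. Any graph with an edge has treewidth ≥ 1, and G has the edge h–c. Therefore the treewidth is 1.

Treewidth 1.
Bags: B1 = {c, h}  B2 = {c, e}  B3 = {e, i}  B4 = {g, i}  B5 = {f, g}  B6 = {d, f}  B7 = {a, d}  B8 = {a, b}
Tree: B1–B2, B2–B3, B3–B4, B4–B5, B5–B6, B6–B7, B7–B8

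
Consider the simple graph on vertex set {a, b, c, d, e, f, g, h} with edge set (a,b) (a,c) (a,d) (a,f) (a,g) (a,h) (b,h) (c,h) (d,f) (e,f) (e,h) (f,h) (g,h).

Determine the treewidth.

A width-2 tree decomposition is:
Bags: B1 = {a, b, h}  B2 = {a, f, h}  B3 = {e, f, h}  B4 = {a, c, h}  B5 = {a, d, f}  B6 = {a, g, h}
Tree: B1–B2, B2–B3, B1–B4, B2–B5, B4–B6
Each bag holds 3 vertices, so the decomposition has width 2, which upper-bounds the treewidth. Conversely, {a, d, f} is a clique of size 3, and the vertices of any clique must share a bag in every tree decomposition; so some bag has ≥ 3 vertices and tw(G) ≥ 2. Hence tw(G) = 2 exactly.

2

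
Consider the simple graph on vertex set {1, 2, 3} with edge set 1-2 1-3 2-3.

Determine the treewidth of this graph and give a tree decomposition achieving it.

With just one bag of size 3, the width is 3 − 1 = 2, so tw(G) ≤ 2. On the other hand G contains the 3-clique {1, 2, 3}. A clique must lie in a single bag of any decomposition, so no decomposition can have width below 2. Combining the bounds, tw(G) = 2.

Treewidth 2.
One such decomposition:
Bags: B1 = {1, 2, 3}
Tree: (single bag)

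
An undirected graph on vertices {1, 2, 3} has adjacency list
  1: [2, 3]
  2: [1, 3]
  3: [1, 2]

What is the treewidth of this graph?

A width-2 tree decomposition is:
Bags: B1 = {1, 2, 3}
Tree: (single bag)
With just one bag of size 3, the width is 3 − 1 = 2, so tw(G) ≤ 2. On the other hand G contains the 3-clique {1, 2, 3}. A clique must lie in a single bag of any decomposition, so no decomposition can have width below 2. Therefore the treewidth is 2.

2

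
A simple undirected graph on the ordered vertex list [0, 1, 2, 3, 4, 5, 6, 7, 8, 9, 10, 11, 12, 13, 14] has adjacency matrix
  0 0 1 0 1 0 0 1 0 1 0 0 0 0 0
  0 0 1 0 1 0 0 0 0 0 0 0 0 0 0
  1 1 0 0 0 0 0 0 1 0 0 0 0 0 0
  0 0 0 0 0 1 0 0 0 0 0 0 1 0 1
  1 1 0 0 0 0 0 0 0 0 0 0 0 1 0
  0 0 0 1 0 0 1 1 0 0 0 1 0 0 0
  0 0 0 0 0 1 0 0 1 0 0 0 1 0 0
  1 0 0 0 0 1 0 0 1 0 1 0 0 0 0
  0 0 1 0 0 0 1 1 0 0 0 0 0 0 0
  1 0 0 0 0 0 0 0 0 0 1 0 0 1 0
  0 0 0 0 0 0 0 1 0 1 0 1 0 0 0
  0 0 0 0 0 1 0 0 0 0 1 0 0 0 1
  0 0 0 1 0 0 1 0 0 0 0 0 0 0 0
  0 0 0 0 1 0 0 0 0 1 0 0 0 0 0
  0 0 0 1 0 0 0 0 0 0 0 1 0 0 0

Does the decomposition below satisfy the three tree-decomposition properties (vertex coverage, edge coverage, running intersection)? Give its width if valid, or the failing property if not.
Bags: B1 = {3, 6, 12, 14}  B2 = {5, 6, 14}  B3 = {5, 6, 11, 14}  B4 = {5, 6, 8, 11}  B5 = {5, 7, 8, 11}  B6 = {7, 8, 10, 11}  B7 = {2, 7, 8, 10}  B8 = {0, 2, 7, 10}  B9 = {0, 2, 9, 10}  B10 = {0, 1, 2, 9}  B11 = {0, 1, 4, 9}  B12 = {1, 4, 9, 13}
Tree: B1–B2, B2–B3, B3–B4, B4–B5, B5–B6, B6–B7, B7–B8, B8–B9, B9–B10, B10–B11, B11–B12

No — edge (3,5) lies in no bag.

A tree decomposition must satisfy three properties: every vertex lies in some bag; for every edge, both endpoints lie together in some bag; and for every vertex, the bags containing it form a connected subtree. Here edge (3,5) lies in no bag, so the decomposition is invalid.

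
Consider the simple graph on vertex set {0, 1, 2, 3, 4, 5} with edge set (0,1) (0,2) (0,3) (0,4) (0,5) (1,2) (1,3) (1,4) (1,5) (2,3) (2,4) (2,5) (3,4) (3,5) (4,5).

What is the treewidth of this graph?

A width-5 tree decomposition is:
Bags: B1 = {0, 1, 2, 3, 4, 5}
Tree: (single bag)
With just one bag of size 6, the width is 6 − 1 = 5, so tw(G) ≤ 5. On the other hand G contains the 6-clique {0, 1, 2, 3, 4, 5}. A clique must lie in a single bag of any decomposition, so no decomposition can have width below 5. Hence tw(G) = 5 exactly.

5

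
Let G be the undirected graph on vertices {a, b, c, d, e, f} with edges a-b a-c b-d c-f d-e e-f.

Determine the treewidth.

A width-2 tree decomposition is:
Bags: B1 = {a, b, d}  B2 = {a, c, d}  B3 = {c, d, f}  B4 = {d, e, f}
Tree: B1–B2, B2–B3, B3–B4
Each bag holds 3 vertices, so the decomposition has width 2, which upper-bounds the treewidth. For the lower bound, G contains the cycle d–b–a–c–f–e–d, so G is not a forest; only forests have treewidth ≤ 1, hence tw(G) ≥ 2. The upper and lower bounds meet at 2, so that is the treewidth.

2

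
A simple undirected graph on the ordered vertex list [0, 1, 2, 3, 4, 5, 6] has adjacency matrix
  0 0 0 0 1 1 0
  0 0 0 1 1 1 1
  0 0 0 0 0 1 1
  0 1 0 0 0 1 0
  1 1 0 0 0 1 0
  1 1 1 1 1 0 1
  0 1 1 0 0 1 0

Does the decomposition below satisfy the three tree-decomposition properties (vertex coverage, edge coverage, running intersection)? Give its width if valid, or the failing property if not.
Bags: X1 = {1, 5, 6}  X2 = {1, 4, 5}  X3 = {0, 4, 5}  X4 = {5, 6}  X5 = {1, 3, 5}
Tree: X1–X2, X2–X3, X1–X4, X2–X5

A tree decomposition must satisfy three properties: every vertex lies in some bag; for every edge, both endpoints lie together in some bag; and for every vertex, the bags containing it form a connected subtree. Here vertex 2 appears in no bag, so the decomposition is invalid.

No — vertex 2 appears in no bag.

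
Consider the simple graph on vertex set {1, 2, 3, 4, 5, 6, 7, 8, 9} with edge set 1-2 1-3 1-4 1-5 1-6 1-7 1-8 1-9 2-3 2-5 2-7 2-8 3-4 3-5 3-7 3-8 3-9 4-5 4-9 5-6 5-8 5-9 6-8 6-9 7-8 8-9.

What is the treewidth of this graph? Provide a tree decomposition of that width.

The largest bag has 5 vertices, giving width 4; this decomposition certifies tw(G) ≤ 4. For the lower bound, the 5 vertices {1, 3, 5, 8, 9} are pairwise adjacent, and any tree decomposition puts a clique entirely inside one bag — forcing width ≥ 4. Therefore the treewidth is 4.

Treewidth 4.
One such decomposition:
Bags: B1 = {1, 2, 3, 5, 8}  B2 = {1, 3, 5, 8, 9}  B3 = {1, 2, 3, 7, 8}  B4 = {1, 5, 6, 8, 9}  B5 = {1, 3, 4, 5, 9}
Tree: B1–B2, B1–B3, B2–B4, B2–B5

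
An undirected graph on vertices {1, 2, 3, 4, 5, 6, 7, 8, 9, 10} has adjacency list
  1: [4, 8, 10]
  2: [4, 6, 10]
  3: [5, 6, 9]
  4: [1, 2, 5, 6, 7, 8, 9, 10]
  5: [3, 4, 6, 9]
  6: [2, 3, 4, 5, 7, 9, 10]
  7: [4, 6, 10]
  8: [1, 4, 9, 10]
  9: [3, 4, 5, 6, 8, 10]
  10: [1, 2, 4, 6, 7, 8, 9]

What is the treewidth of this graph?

A width-3 tree decomposition is:
Bags: B1 = {4, 8, 9, 10}  B2 = {4, 6, 9, 10}  B3 = {4, 5, 6, 9}  B4 = {4, 6, 7, 10}  B5 = {2, 4, 6, 10}  B6 = {3, 5, 6, 9}  B7 = {1, 4, 8, 10}
Tree: B1–B2, B2–B3, B2–B4, B2–B5, B3–B6, B1–B7
Every bag has size at most 4, so the width is 4 − 1 = 3 and tw(G) ≤ 3. For the lower bound, the 4 vertices {3, 5, 6, 9} are pairwise adjacent, and any tree decomposition puts a clique entirely inside one bag — forcing width ≥ 3. The upper and lower bounds meet at 3, so that is the treewidth.

3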